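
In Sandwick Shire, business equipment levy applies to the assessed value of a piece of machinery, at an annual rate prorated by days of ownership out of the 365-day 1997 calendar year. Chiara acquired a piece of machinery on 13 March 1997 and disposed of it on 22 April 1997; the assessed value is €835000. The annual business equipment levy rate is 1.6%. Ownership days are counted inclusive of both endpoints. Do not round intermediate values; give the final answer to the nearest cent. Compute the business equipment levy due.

€1500.71

Days held (13 March – 22 April 1997): 41 out of 365
Tax = €835000 × 1.6% × 41/365 = €1500.7123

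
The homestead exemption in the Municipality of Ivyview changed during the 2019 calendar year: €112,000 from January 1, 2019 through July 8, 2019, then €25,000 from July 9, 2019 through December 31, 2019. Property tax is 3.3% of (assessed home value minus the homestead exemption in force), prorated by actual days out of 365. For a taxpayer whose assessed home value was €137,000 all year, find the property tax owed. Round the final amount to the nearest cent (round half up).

January 1 – July 8, 2019: 189 days, exemption €112,000 → (€137,000 − €112,000) × 3.3% × 189/365 = €427.1918
July 9 – December 31, 2019: 176 days, exemption €25,000 → (€137,000 − €25,000) × 3.3% × 176/365 = €1,782.1808
Total = €2,209.3726

€2,209.37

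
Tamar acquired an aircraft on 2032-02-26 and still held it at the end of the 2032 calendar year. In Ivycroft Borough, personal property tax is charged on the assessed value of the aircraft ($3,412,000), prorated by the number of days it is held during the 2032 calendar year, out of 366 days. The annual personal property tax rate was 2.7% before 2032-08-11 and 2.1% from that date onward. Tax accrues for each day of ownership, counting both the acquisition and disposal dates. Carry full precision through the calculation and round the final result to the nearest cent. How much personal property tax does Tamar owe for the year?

2032-02-26 to 2032-08-10: 167 days at 2.7% → $3,412,000 × 2.7% × 167/366 = $42,034.7213
2032-08-11 to 2032-12-31: 143 days at 2.1% → $3,412,000 × 2.1% × 143/366 = $27,995.1803
Total = $70,029.9016

$70,029.90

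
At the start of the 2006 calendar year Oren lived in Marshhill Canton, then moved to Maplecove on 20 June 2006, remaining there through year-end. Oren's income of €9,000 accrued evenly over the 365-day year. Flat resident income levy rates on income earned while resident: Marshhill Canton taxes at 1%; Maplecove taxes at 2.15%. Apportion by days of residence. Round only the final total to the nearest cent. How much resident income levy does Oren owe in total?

€145.29

Marshhill Canton, 1 January – 19 June 2006: 170 days → €9,000 × 1% × 170/365 = €41.9178
Maplecove, 20 June – 31 December 2006: 195 days → €9,000 × 2.15% × 195/365 = €103.3767
Total = €145.2945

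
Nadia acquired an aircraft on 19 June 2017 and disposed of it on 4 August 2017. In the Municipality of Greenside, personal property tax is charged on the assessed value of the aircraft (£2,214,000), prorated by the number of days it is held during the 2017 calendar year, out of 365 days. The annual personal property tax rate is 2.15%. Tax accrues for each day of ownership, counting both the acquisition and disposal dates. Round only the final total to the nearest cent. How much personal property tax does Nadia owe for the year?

£6,129.44

Days held (19 June – 4 August 2017): 47 out of 365
Tax = £2,214,000 × 2.15% × 47/365 = £6,129.4438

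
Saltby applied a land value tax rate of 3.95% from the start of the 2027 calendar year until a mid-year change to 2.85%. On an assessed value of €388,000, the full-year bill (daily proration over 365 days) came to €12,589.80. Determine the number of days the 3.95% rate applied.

Let d = days at the first rate; then 365 − d days at the second rate.
€388,000 × [3.95%·d + 2.85%·(365−d)] / 365 = €12,589.80
Solving gives d = 131, so the new rate took effect on 12 May 2027.

131 days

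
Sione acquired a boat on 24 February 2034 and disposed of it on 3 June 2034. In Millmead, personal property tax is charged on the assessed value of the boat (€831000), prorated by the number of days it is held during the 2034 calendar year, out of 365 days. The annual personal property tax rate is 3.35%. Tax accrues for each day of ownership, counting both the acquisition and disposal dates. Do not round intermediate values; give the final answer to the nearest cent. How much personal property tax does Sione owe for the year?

€7626.99

Days held (24 February – 3 June 2034): 100 out of 365
Tax = €831000 × 3.35% × 100/365 = €7626.9863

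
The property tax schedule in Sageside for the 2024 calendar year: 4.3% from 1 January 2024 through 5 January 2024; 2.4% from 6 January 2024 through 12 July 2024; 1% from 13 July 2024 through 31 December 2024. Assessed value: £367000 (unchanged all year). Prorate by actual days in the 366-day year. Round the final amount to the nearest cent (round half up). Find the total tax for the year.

1 January – 5 January 2024: 5 days at 4.3% → £367000 × 4.3% × 5/366 = £215.5874
6 January – 12 July 2024: 189 days at 2.4% → £367000 × 2.4% × 189/366 = £4548.3934
13 July – 31 December 2024: 172 days at 1% → £367000 × 1% × 172/366 = £1724.6995
Total = £6488.6803

£6488.68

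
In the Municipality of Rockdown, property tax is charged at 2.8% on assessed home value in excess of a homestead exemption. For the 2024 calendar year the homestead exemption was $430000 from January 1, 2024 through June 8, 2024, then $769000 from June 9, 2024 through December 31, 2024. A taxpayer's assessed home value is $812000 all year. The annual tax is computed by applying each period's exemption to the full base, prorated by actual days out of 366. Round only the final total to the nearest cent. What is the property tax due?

$5353.51

January 1 – June 8, 2024: 160 days, exemption $430000 → ($812000 − $430000) × 2.8% × 160/366 = $4675.8470
June 9 – December 31, 2024: 206 days, exemption $769000 → ($812000 − $769000) × 2.8% × 206/366 = $677.6612
Total = $5353.5082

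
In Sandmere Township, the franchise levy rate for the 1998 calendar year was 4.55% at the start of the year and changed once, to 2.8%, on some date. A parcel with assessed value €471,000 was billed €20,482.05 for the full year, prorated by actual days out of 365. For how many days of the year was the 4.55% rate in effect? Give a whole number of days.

323 days

Let d = days at the first rate; then 365 − d days at the second rate.
€471,000 × [4.55%·d + 2.8%·(365−d)] / 365 = €20,482.05
Solving gives d = 323, so the new rate took effect on 20 Nov 1998.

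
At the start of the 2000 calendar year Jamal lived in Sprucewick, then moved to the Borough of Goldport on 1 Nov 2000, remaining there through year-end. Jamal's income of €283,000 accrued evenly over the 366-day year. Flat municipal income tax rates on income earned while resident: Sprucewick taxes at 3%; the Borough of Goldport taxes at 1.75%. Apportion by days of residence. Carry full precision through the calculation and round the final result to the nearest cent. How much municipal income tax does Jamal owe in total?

€7,900.42

Sprucewick, 1 Jan – 31 Oct 2000: 305 days → €283,000 × 3% × 305/366 = €7,075.0000
The Borough of Goldport, 1 Nov – 31 Dec 2000: 61 days → €283,000 × 1.75% × 61/366 = €825.4167
Total = €7,900.4167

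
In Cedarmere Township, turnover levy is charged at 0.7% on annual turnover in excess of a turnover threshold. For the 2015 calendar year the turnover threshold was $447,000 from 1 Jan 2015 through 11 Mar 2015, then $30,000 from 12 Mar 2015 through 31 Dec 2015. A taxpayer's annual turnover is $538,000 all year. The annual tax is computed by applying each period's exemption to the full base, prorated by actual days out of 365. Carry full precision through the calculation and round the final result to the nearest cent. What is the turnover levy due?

$2,996.19

1 Jan – 11 Mar 2015: 70 days, exemption $447,000 → ($538,000 − $447,000) × 0.7% × 70/365 = $122.1644
12 Mar – 31 Dec 2015: 295 days, exemption $30,000 → ($538,000 − $30,000) × 0.7% × 295/365 = $2,874.0274
Total = $2,996.1918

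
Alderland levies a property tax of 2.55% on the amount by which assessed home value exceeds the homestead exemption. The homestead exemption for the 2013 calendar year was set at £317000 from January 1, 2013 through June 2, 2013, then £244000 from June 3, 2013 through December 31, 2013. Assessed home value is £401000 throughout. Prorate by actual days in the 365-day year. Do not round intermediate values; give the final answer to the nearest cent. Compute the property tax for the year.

January 1 – June 2, 2013: 153 days, exemption £317000 → (£401000 − £317000) × 2.55% × 153/365 = £897.8795
June 3 – December 31, 2013: 212 days, exemption £244000 → (£401000 − £244000) × 2.55% × 212/365 = £2325.3205
Total = £3223.2000

£3223.20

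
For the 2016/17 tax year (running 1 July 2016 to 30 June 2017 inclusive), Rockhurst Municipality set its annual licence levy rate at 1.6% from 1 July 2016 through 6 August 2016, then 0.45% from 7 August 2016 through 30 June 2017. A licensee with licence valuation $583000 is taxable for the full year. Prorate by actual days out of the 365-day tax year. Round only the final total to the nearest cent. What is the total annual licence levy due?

1 July – 6 August 2016: 37 days at 1.6% → $583000 × 1.6% × 37/365 = $945.5781
7 August 2016 – 30 June 2017: 328 days at 0.45% → $583000 × 0.45% × 328/365 = $2357.5562
Total = $3303.1342

$3303.13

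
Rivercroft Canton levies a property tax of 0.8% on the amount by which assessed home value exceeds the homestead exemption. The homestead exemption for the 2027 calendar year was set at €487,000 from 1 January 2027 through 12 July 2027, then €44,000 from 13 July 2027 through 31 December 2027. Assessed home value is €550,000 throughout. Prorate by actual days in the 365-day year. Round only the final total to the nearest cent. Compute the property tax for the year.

1 January – 12 July 2027: 193 days, exemption €487,000 → (€550,000 − €487,000) × 0.8% × 193/365 = €266.4986
13 July – 31 December 2027: 172 days, exemption €44,000 → (€550,000 − €44,000) × 0.8% × 172/365 = €1,907.5507
Total = €2,174.0493

€2,174.05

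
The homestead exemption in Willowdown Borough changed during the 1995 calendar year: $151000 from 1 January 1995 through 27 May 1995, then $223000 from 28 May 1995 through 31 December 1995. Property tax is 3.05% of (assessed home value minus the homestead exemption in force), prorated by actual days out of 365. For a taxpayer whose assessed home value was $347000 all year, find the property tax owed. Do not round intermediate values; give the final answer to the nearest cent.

$4666.42

1 January – 27 May 1995: 147 days, exemption $151000 → ($347000 − $151000) × 3.05% × 147/365 = $2407.5781
28 May – 31 December 1995: 218 days, exemption $223000 → ($347000 − $223000) × 3.05% × 218/365 = $2258.8384
Total = $4666.4164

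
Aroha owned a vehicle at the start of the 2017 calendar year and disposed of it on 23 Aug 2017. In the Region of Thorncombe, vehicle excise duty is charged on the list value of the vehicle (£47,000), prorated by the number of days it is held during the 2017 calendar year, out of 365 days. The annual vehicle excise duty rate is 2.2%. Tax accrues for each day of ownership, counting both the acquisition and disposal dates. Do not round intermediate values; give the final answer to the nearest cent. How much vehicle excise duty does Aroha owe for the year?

£665.73

Days held (1 Jan – 23 Aug 2017): 235 out of 365
Tax = £47,000 × 2.2% × 235/365 = £665.7260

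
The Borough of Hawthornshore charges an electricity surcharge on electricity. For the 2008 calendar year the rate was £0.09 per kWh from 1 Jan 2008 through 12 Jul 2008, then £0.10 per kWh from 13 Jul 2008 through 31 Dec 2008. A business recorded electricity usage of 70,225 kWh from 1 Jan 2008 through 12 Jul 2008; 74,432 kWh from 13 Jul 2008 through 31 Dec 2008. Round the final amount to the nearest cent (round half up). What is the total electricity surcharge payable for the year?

1 Jan – 12 Jul 2008: 70,225 kWh at £0.09/kWh → £6,320.25
13 Jul – 31 Dec 2008: 74,432 kWh at £0.10/kWh → £7,443.20

£13,763.45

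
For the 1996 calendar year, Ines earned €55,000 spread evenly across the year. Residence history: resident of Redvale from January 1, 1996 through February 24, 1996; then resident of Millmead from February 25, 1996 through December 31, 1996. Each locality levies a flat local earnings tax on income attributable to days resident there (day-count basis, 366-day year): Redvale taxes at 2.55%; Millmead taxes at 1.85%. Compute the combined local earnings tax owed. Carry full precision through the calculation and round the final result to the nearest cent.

Redvale, January 1 – February 24, 1996: 55 days → €55,000 × 2.55% × 55/366 = €210.7582
Millmead, February 25 – December 31, 1996: 311 days → €55,000 × 1.85% × 311/366 = €864.5970
Total = €1,075.3552

€1,075.36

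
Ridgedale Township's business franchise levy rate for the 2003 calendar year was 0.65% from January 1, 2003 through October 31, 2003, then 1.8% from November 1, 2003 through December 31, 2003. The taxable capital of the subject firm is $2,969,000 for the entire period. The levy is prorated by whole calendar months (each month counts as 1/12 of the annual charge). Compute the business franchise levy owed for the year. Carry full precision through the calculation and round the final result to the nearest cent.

January 1 – October 31, 2003: 10 months at 0.65% → $2,969,000 × 0.65% × 10/12 = $16,082.0833
November 1 – December 31, 2003: 2 months at 1.8% → $2,969,000 × 1.8% × 2/12 = $8,907.0000
Total = $24,989.0833

$24,989.08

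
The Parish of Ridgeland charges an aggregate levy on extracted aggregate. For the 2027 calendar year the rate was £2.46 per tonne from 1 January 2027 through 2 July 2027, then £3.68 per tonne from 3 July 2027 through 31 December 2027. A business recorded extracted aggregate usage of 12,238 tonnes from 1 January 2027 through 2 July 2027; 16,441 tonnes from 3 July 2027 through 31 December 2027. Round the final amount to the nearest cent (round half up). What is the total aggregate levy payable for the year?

1 January – 2 July 2027: 12,238 tonnes at £2.46/tonne → £30105.48
3 July – 31 December 2027: 16,441 tonnes at £3.68/tonne → £60502.88

£90608.36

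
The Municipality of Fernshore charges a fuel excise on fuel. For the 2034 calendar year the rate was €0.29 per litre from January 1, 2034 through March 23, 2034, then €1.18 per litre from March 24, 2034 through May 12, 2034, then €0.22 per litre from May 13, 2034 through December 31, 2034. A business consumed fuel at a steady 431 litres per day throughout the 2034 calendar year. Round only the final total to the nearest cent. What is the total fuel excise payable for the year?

€57771.24

January 1 – March 23, 2034: 82 days × 431 litres/day = 35,342 litres at €0.29/litre → €10249.18
March 24 – May 12, 2034: 50 days × 431 litres/day = 21,550 litres at €1.18/litre → €25429.00
May 13 – December 31, 2034: 233 days × 431 litres/day = 100,423 litres at €0.22/litre → €22093.06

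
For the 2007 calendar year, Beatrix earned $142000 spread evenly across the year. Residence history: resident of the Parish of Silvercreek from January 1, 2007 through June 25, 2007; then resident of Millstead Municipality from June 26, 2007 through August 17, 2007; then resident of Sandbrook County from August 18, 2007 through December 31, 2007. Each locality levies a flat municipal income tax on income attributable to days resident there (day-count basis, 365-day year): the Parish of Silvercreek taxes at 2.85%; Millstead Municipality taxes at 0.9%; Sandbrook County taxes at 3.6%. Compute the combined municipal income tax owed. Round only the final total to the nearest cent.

$4041.75

The Parish of Silvercreek, January 1 – June 25, 2007: 176 days → $142000 × 2.85% × 176/365 = $1951.4301
Millstead Municipality, June 26 – August 17, 2007: 53 days → $142000 × 0.9% × 53/365 = $185.5726
Sandbrook County, August 18 – December 31, 2007: 136 days → $142000 × 3.6% × 136/365 = $1904.7452
Total = $4041.7479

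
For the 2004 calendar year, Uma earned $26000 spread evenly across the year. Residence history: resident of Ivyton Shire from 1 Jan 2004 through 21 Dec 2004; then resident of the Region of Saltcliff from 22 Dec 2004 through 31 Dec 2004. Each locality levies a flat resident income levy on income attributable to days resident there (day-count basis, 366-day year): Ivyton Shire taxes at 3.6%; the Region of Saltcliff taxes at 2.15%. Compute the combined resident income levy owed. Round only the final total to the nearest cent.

$925.70

Ivyton Shire, 1 Jan – 21 Dec 2004: 356 days → $26000 × 3.6% × 356/366 = $910.4262
The Region of Saltcliff, 22 Dec – 31 Dec 2004: 10 days → $26000 × 2.15% × 10/366 = $15.2732
Total = $925.6995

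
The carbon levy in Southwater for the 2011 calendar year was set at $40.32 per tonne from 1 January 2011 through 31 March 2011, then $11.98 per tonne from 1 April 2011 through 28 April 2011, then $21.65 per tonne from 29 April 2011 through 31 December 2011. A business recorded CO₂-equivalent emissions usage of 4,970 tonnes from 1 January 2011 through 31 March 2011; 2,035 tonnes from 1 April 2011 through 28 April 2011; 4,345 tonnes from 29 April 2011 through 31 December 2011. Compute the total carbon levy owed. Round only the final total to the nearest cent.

$318,838.95

1 January – 31 March 2011: 4,970 tonnes at $40.32/tonne → $200,390.40
1 April – 28 April 2011: 2,035 tonnes at $11.98/tonne → $24,379.30
29 April – 31 December 2011: 4,345 tonnes at $21.65/tonne → $94,069.25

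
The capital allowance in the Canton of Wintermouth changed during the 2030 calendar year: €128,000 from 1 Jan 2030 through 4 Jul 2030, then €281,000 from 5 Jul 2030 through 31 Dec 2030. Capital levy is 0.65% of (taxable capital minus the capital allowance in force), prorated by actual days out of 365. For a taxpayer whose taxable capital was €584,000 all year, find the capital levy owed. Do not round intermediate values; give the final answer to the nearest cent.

1 Jan – 4 Jul 2030: 185 days, exemption €128,000 → (€584,000 − €128,000) × 0.65% × 185/365 = €1,502.3014
5 Jul – 31 Dec 2030: 180 days, exemption €281,000 → (€584,000 − €281,000) × 0.65% × 180/365 = €971.2603
Total = €2,473.5616

€2,473.56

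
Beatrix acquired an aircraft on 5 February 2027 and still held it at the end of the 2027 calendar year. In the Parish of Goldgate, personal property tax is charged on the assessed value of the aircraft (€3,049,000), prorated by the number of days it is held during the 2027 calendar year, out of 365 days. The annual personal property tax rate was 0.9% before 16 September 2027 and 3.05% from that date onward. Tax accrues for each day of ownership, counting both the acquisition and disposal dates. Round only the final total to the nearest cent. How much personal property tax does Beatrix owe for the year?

5 February – 15 September 2027: 223 days at 0.9% → €3,049,000 × 0.9% × 223/365 = €16,765.3233
16 September – 31 December 2027: 107 days at 3.05% → €3,049,000 × 3.05% × 107/365 = €27,261.4014
Total = €44,026.7247

€44,026.72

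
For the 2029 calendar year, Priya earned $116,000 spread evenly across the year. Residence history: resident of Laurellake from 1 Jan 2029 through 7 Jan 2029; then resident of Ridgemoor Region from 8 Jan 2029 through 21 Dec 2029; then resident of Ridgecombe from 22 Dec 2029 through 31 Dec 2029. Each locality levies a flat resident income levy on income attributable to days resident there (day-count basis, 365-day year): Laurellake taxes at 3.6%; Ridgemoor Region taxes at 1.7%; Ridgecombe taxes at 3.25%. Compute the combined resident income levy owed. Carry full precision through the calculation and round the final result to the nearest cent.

$2,063.53

Laurellake, 1 Jan – 7 Jan 2029: 7 days → $116,000 × 3.6% × 7/365 = $80.0877
Ridgemoor Region, 8 Jan – 21 Dec 2029: 348 days → $116,000 × 1.7% × 348/365 = $1,880.1534
Ridgecombe, 22 Dec – 31 Dec 2029: 10 days → $116,000 × 3.25% × 10/365 = $103.2877
Total = $2,063.5288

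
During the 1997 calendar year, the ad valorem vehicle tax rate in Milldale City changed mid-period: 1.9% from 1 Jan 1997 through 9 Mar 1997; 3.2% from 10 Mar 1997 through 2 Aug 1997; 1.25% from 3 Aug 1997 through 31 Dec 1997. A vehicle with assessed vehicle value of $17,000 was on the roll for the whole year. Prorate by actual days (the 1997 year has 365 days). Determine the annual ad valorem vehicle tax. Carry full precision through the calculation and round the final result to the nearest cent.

1 Jan – 9 Mar 1997: 68 days at 1.9% → $17,000 × 1.9% × 68/365 = $60.1753
10 Mar – 2 Aug 1997: 146 days at 3.2% → $17,000 × 3.2% × 146/365 = $217.6000
3 Aug – 31 Dec 1997: 151 days at 1.25% → $17,000 × 1.25% × 151/365 = $87.9110
Total = $365.6863

$365.69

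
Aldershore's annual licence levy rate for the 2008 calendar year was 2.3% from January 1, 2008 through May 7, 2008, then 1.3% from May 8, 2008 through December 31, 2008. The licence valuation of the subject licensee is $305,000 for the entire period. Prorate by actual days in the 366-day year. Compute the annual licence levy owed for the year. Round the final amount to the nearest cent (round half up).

January 1 – May 7, 2008: 128 days at 2.3% → $305,000 × 2.3% × 128/366 = $2,453.3333
May 8 – December 31, 2008: 238 days at 1.3% → $305,000 × 1.3% × 238/366 = $2,578.3333
Total = $5,031.6667

$5,031.67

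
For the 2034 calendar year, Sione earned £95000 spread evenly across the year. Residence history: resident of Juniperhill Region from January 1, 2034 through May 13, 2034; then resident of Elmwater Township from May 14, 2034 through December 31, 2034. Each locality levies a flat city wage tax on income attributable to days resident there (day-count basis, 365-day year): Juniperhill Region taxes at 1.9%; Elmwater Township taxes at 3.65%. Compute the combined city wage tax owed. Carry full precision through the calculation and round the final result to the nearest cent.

Juniperhill Region, January 1 – May 13, 2034: 133 days → £95000 × 1.9% × 133/365 = £657.7123
Elmwater Township, May 14 – December 31, 2034: 232 days → £95000 × 3.65% × 232/365 = £2204.0000
Total = £2861.7123

£2861.71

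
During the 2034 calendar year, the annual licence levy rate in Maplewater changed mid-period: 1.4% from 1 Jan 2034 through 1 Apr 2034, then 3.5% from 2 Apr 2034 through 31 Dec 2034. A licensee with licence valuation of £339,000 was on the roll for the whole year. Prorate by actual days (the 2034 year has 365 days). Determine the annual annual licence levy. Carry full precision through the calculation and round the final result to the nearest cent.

£10,090.13

1 Jan – 1 Apr 2034: 91 days at 1.4% → £339,000 × 1.4% × 91/365 = £1,183.2493
2 Apr – 31 Dec 2034: 274 days at 3.5% → £339,000 × 3.5% × 274/365 = £8,906.8767
Total = £10,090.1260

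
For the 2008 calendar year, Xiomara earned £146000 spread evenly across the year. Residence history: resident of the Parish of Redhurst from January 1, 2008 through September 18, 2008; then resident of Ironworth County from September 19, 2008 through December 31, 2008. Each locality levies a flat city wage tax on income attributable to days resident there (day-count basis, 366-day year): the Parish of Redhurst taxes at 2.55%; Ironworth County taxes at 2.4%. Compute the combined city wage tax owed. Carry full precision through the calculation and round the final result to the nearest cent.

£3660.77

The Parish of Redhurst, January 1 – September 18, 2008: 262 days → £146000 × 2.55% × 262/366 = £2665.0984
Ironworth County, September 19 – December 31, 2008: 104 days → £146000 × 2.4% × 104/366 = £995.6721
Total = £3660.7705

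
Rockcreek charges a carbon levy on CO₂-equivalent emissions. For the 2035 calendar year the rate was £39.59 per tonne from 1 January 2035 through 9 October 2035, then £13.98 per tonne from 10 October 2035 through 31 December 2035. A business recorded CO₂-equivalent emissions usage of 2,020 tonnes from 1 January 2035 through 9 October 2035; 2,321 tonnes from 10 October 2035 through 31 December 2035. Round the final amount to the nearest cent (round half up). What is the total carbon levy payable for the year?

£112,419.38

1 January – 9 October 2035: 2,020 tonnes at £39.59/tonne → £79,971.80
10 October – 31 December 2035: 2,321 tonnes at £13.98/tonne → £32,447.58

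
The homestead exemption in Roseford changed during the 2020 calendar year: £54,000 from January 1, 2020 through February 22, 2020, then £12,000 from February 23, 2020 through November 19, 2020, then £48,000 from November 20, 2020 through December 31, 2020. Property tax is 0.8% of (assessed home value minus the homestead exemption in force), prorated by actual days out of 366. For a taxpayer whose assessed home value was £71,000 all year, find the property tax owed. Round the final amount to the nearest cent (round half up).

January 1 – February 22, 2020: 53 days, exemption £54,000 → (£71,000 − £54,000) × 0.8% × 53/366 = £19.6940
February 23 – November 19, 2020: 271 days, exemption £12,000 → (£71,000 − £12,000) × 0.8% × 271/366 = £349.4863
November 20 – December 31, 2020: 42 days, exemption £48,000 → (£71,000 − £48,000) × 0.8% × 42/366 = £21.1148
Total = £390.2951

£390.30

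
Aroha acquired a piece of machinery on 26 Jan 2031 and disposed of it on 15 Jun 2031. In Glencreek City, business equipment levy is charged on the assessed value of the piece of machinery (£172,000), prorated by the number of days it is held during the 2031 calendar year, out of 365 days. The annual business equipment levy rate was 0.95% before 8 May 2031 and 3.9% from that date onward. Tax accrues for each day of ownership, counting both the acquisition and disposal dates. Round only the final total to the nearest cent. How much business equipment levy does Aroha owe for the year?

26 Jan – 7 May 2031: 102 days at 0.95% → £172,000 × 0.95% × 102/365 = £456.6247
8 May – 15 Jun 2031: 39 days at 3.9% → £172,000 × 3.9% × 39/365 = £716.7452
Total = £1,173.3699

£1,173.37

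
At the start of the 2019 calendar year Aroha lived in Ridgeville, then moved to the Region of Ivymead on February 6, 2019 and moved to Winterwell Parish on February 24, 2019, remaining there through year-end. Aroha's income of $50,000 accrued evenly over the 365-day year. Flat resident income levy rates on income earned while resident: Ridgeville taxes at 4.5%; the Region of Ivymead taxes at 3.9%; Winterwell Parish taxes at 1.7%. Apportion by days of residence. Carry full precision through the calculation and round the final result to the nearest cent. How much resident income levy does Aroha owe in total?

$1,042.33

Ridgeville, January 1 – February 5, 2019: 36 days → $50,000 × 4.5% × 36/365 = $221.9178
The Region of Ivymead, February 6 – February 23, 2019: 18 days → $50,000 × 3.9% × 18/365 = $96.1644
Winterwell Parish, February 24 – December 31, 2019: 311 days → $50,000 × 1.7% × 311/365 = $724.2466
Total = $1,042.3288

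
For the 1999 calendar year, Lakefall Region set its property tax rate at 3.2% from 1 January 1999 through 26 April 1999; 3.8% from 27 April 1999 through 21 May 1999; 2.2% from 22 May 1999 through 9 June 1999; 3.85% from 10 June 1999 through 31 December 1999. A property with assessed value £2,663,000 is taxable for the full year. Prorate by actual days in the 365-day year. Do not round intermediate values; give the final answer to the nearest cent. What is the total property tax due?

£94,645.94

1 January – 26 April 1999: 116 days at 3.2% → £2,663,000 × 3.2% × 116/365 = £27,082.3452
27 April – 21 May 1999: 25 days at 3.8% → £2,663,000 × 3.8% × 25/365 = £6,931.0959
22 May – 9 June 1999: 19 days at 2.2% → £2,663,000 × 2.2% × 19/365 = £3,049.6822
10 June – 31 December 1999: 205 days at 3.85% → £2,663,000 × 3.85% × 205/365 = £57,582.8151
Total = £94,645.9384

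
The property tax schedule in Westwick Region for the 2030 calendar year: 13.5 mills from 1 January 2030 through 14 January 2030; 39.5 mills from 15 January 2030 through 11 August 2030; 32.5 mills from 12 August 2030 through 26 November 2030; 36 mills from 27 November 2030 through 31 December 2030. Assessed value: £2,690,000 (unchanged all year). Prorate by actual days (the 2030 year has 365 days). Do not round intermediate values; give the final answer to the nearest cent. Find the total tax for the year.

£97,149.53

1 January – 14 January 2030: 14 days at 13.5 mills → £2,690,000 × 1.35% × 14/365 = £1,392.9041
15 January – 11 August 2030: 209 days at 39.5 mills → £2,690,000 × 3.95% × 209/365 = £60,841.9041
12 August – 26 November 2030: 107 days at 32.5 mills → £2,690,000 × 3.25% × 107/365 = £25,628.6986
27 November – 31 December 2030: 35 days at 36 mills → £2,690,000 × 3.6% × 35/365 = £9,286.0274
Total = £97,149.5342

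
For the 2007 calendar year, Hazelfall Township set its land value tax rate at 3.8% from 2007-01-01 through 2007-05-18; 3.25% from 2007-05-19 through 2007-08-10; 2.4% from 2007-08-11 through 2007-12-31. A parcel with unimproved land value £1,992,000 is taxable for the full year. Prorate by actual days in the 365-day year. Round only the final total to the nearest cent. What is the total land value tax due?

£62,248.64

2007-01-01 to 2007-05-18: 138 days at 3.8% → £1,992,000 × 3.8% × 138/365 = £28,619.3096
2007-05-19 to 2007-08-10: 84 days at 3.25% → £1,992,000 × 3.25% × 84/365 = £14,899.0685
2007-08-11 to 2007-12-31: 143 days at 2.4% → £1,992,000 × 2.4% × 143/365 = £18,730.2575
Total = £62,248.6356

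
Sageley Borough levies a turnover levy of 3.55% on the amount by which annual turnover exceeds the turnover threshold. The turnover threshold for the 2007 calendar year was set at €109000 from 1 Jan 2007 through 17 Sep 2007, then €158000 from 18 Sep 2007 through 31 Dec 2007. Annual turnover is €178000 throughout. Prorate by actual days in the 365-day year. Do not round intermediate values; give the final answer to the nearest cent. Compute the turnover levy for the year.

1 Jan – 17 Sep 2007: 260 days, exemption €109000 → (€178000 − €109000) × 3.55% × 260/365 = €1744.8493
18 Sep – 31 Dec 2007: 105 days, exemption €158000 → (€178000 − €158000) × 3.55% × 105/365 = €204.2466
Total = €1949.0959

€1949.10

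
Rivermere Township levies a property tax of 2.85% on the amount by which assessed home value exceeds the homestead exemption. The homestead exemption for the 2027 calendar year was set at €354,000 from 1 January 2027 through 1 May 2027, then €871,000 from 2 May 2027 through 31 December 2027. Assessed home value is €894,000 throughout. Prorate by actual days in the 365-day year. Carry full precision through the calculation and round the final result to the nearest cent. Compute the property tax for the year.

€5,540.09

1 January – 1 May 2027: 121 days, exemption €354,000 → (€894,000 − €354,000) × 2.85% × 121/365 = €5,101.8904
2 May – 31 December 2027: 244 days, exemption €871,000 → (€894,000 − €871,000) × 2.85% × 244/365 = €438.1973
Total = €5,540.0877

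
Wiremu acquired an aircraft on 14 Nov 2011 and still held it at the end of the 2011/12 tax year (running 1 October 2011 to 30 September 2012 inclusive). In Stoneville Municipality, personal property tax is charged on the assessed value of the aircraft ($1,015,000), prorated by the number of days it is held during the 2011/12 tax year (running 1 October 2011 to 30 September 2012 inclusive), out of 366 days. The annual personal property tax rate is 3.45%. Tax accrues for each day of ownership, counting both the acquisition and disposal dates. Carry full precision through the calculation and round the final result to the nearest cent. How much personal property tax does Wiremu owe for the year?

$30,807.75

Days held (14 Nov 2011 – 30 Sep 2012): 322 out of 366
Tax = $1,015,000 × 3.45% × 322/366 = $30,807.7459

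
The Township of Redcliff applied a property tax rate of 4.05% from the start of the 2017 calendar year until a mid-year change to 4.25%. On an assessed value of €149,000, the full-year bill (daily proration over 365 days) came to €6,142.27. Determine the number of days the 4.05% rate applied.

Let d = days at the first rate; then 365 − d days at the second rate.
€149,000 × [4.05%·d + 4.25%·(365−d)] / 365 = €6,142.27
Solving gives d = 233, so the new rate took effect on August 22, 2017.

233 days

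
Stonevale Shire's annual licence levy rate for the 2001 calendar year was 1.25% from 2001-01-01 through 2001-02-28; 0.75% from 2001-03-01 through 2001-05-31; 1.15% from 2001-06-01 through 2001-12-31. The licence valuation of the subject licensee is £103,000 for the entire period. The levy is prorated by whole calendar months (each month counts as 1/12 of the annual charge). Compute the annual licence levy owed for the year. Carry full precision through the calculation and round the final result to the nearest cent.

£1,098.67

2001-01-01 to 2001-02-28: 2 months at 1.25% → £103,000 × 1.25% × 2/12 = £214.5833
2001-03-01 to 2001-05-31: 3 months at 0.75% → £103,000 × 0.75% × 3/12 = £193.1250
2001-06-01 to 2001-12-31: 7 months at 1.15% → £103,000 × 1.15% × 7/12 = £690.9583
Total = £1,098.6667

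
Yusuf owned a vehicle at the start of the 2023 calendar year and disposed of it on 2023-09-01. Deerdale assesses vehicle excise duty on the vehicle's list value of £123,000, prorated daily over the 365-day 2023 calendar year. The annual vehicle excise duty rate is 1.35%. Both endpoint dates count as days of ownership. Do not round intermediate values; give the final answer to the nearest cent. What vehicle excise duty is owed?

Days held (2023-01-01 to 2023-09-01): 244 out of 365
Tax = £123,000 × 1.35% × 244/365 = £1,110.0329

£1,110.03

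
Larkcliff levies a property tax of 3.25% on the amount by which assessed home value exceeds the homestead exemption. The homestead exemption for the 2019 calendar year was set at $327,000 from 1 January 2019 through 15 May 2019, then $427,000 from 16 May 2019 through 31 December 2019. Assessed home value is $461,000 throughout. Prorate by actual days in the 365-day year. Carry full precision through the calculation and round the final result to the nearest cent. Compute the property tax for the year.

$2,307.05

1 January – 15 May 2019: 135 days, exemption $327,000 → ($461,000 − $327,000) × 3.25% × 135/365 = $1,610.7534
16 May – 31 December 2019: 230 days, exemption $427,000 → ($461,000 − $427,000) × 3.25% × 230/365 = $696.3014
Total = $2,307.0548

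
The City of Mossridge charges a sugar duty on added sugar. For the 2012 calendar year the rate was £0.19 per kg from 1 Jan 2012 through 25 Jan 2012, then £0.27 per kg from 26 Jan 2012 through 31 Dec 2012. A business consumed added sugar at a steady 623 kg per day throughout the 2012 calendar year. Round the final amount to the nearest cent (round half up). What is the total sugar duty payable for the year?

£60,318.86

1 Jan – 25 Jan 2012: 25 days × 623 kg/day = 15,575 kg at £0.19/kg → £2,959.25
26 Jan – 31 Dec 2012: 341 days × 623 kg/day = 212,443 kg at £0.27/kg → £57,359.61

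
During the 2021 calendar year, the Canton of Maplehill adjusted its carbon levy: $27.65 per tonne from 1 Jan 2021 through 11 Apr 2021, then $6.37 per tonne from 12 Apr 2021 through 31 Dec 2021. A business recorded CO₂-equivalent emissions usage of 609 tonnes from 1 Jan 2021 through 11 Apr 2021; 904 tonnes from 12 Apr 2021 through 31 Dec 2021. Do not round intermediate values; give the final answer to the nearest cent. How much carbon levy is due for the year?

$22,597.33

1 Jan – 11 Apr 2021: 609 tonnes at $27.65/tonne → $16,838.85
12 Apr – 31 Dec 2021: 904 tonnes at $6.37/tonne → $5,758.48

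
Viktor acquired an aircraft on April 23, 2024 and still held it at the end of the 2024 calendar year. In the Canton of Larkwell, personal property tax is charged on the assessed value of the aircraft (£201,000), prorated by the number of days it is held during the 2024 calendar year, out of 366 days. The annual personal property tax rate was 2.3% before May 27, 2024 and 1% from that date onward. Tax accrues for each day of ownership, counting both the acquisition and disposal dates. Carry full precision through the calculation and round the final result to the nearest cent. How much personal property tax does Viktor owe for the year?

£1,632.16

April 23 – May 26, 2024: 34 days at 2.3% → £201,000 × 2.3% × 34/366 = £429.4590
May 27 – December 31, 2024: 219 days at 1% → £201,000 × 1% × 219/366 = £1,202.7049
Total = £1,632.1639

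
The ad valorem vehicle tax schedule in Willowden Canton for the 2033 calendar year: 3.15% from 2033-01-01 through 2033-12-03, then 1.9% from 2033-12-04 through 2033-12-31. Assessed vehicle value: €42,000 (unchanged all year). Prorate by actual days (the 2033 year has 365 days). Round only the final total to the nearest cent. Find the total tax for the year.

€1,282.73

2033-01-01 to 2033-12-03: 337 days at 3.15% → €42,000 × 3.15% × 337/365 = €1,221.5096
2033-12-04 to 2033-12-31: 28 days at 1.9% → €42,000 × 1.9% × 28/365 = €61.2164
Total = €1,282.7260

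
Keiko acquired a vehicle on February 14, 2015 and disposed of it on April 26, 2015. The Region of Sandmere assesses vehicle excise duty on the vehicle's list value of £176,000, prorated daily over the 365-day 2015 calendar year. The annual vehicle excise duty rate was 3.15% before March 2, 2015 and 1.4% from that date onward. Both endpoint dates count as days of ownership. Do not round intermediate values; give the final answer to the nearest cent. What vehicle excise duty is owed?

£621.06

February 14 – March 1, 2015: 16 days at 3.15% → £176,000 × 3.15% × 16/365 = £243.0247
March 2 – April 26, 2015: 56 days at 1.4% → £176,000 × 1.4% × 56/365 = £378.0384
Total = £621.0630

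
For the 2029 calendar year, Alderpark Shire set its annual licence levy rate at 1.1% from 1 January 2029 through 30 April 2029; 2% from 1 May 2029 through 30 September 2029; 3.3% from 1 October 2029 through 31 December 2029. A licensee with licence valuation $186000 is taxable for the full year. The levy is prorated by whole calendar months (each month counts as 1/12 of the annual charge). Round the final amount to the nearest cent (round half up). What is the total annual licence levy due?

$3766.50

1 January – 30 April 2029: 4 months at 1.1% → $186000 × 1.1% × 4/12 = $682.0000
1 May – 30 September 2029: 5 months at 2% → $186000 × 2% × 5/12 = $1550.0000
1 October – 31 December 2029: 3 months at 3.3% → $186000 × 3.3% × 3/12 = $1534.5000
Total = $3766.5000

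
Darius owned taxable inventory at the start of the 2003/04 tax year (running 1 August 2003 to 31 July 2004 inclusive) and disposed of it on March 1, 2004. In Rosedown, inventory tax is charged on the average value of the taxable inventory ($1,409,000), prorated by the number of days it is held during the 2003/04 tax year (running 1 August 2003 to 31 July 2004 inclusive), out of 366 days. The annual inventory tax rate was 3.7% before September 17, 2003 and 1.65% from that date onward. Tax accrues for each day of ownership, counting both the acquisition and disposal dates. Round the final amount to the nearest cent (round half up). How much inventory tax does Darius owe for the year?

$17,302.60

August 1 – September 16, 2003: 47 days at 3.7% → $1,409,000 × 3.7% × 47/366 = $6,694.6749
September 17, 2003 – March 1, 2004: 167 days at 1.65% → $1,409,000 × 1.65% × 167/366 = $10,607.9221
Total = $17,302.5970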